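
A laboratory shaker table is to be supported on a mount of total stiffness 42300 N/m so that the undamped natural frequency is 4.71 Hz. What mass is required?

48.3 kg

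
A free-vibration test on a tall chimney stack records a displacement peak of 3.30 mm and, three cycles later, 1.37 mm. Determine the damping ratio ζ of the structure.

0.0466

Logarithmic decrement δ = (1/n)·ln(x₀/x_n) = (1/3)·ln(3.30/1.37) = (1/3)·ln(2.409) = 0.2930.
ζ = δ/√(4π² + δ²) = 0.2930/√(39.48 + 0.0859) = 0.2930/6.290 = 0.04659.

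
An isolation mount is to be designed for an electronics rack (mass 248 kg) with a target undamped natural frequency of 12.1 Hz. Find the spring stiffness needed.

ω_n = 2πf_n = 2π × 12.1 = 76.03 rad/s.
k = m·ω_n² = 248 × 76.03² = 248 × 5780 = 1433000 N/m.

1430000 N/m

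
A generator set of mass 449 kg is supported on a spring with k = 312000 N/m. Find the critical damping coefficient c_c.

23700 N·s/m

c_c = 2√(k·m) = 2√(312000 × 449) = 2 × 11840 = 23670 N·s/m.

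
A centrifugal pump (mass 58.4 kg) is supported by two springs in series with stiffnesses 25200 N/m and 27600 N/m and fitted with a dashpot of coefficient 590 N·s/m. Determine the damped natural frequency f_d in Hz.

Series springs: 1/k_eq = 1/25200 + 1/27600 = 7.591×10^-5, so k_eq = 13170 N/m.
ω_n = √(k_eq/m) = √(13170/58.4) = 15.02 rad/s.
Critical damping c_c = 2√(k_eq·m) = 2√(13170 × 58.4) = 1754 N·s/m, so ζ = c/c_c = 590/1754 = 0.3363.
ω_d = ω_n√(1 − ζ²) = 15.02 × √(1 − 0.113) = 14.14 rad/s.
f_d = ω_d/(2π) = 2.251 Hz.

2.25 Hz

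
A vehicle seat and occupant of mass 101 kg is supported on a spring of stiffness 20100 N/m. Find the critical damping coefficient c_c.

2850 N·s/m

c_c = 2√(k·m) = 2√(20100 × 101) = 2 × 1425 = 2850 N·s/m.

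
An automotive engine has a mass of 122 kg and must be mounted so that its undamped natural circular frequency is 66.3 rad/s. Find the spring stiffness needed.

k = m·ω_n² = 122 × 66.30² = 122 × 4396 = 536300 N/m.

536000 N/m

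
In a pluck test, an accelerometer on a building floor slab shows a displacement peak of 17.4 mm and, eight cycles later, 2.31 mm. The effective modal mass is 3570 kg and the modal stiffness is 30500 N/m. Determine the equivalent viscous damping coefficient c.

Logarithmic decrement δ = (1/n)·ln(x₀/x_n) = (1/8)·ln(17.4/2.31) = (1/8)·ln(7.532) = 0.2524.
ζ = δ/√(4π² + δ²) = 0.2524/√(39.48 + 0.0637) = 0.2524/6.288 = 0.04014.
c = ζ · 2√(km) = 0.04014 × 2√(30500 × 3570) = 0.04014 × 20870 = 837.7 N·s/m.

838 N·s/m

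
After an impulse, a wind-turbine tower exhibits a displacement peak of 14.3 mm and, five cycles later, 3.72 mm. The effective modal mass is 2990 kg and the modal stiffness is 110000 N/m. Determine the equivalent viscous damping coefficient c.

1550 N·s/m

Logarithmic decrement δ = (1/n)·ln(x₀/x_n) = (1/5)·ln(14.3/3.72) = (1/5)·ln(3.844) = 0.2693.
ζ = δ/√(4π² + δ²) = 0.2693/√(39.48 + 0.0725) = 0.2693/6.289 = 0.04282.
c = ζ · 2√(km) = 0.04282 × 2√(110000 × 2990) = 0.04282 × 36270 = 1553 N·s/m.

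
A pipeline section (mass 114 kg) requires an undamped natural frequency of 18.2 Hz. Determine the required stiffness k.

1490000 N/m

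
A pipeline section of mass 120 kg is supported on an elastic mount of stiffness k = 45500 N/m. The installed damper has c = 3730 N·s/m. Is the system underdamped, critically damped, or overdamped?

c_c = 2√(k·m) = 4673 N·s/m; ζ = c/c_c = 3730/4673 = 0.798.
Since ζ < 1 the system is underdamped.

underdamped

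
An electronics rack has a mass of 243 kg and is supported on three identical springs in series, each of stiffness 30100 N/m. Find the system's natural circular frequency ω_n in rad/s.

6.43 rad/s

Series springs: 1/k_eq = 3/30100, so k_eq = 30100/3 = 10030 N/m.
ω_n = √(k_eq/m) = √(10030/243) = √41.29 = 6.426 rad/s.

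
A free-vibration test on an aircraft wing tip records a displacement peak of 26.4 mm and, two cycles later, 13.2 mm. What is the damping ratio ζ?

Logarithmic decrement δ = (1/n)·ln(x₀/x_n) = (1/2)·ln(26.4/13.2) = (1/2)·ln(2.000) = 0.3466.
ζ = δ/√(4π² + δ²) = 0.3466/√(39.48 + 0.120) = 0.3466/6.293 = 0.05508.

0.0551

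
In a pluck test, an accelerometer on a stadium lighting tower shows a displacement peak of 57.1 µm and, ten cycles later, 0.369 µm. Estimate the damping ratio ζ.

0.0800

Logarithmic decrement δ = (1/n)·ln(x₀/x_n) = (1/10)·ln(57.1/0.369) = (1/10)·ln(154.7) = 0.5042.
ζ = δ/√(4π² + δ²) = 0.5042/√(39.48 + 0.254) = 0.5042/6.303 = 0.07999.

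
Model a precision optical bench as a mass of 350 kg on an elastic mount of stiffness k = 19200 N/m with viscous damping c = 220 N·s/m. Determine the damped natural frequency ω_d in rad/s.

ω_n = √(k/m) = √(19200/350) = 7.407 rad/s.
Critical damping c_c = 2√(k·m) = 2√(19200 × 350) = 5185 N·s/m, so ζ = c/c_c = 220/5185 = 0.04243.
ω_d = ω_n√(1 − ζ²) = 7.407 × √(1 − 0.00180) = 7.400 rad/s.

7.40 rad/s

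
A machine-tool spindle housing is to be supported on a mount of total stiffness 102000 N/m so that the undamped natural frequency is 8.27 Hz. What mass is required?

ω_n = 2πf_n = 2π × 8.27 = 51.96 rad/s.
m = k/ω_n² = 102000/51.96² = 102000/2700 = 37.78 kg.

37.8 kg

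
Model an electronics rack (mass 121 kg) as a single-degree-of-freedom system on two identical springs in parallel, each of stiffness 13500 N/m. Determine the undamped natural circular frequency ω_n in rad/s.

Parallel springs add: k_eq = 2 × 13500 = 27000 N/m.
ω_n = √(k_eq/m) = √(27000/121) = √223.1 = 14.94 rad/s.

14.9 rad/s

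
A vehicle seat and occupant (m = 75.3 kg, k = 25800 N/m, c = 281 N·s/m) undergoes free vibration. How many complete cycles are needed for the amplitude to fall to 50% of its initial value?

2 cycles

ζ = c/(2√(km)) = 281/(2√(25800 × 75.3)) = 281/2788 = 0.1008.
Logarithmic decrement δ = 2πζ/√(1 − ζ²) = 2π × 0.1008/√(1 − 0.0102) = 0.6366.
x_n/x₀ = e^(−nδ) ≤ 0.5; take ln: n ≥ ln(1/0.5)/δ = 0.6931/0.6366 = 1.089.
So 2 complete cycles are required.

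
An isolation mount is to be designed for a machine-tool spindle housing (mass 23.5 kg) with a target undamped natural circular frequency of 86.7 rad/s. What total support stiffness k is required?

177000 N/m

k = m·ω_n² = 23.5 × 86.70² = 23.5 × 7517 = 176600 N/m.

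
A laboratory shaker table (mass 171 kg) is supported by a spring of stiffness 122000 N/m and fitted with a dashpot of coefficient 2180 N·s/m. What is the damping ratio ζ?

0.239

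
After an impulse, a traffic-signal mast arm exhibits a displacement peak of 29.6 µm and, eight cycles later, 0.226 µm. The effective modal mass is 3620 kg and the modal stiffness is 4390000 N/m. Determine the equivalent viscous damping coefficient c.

24300 N·s/m

Logarithmic decrement δ = (1/n)·ln(x₀/x_n) = (1/8)·ln(29.6/0.226) = (1/8)·ln(131.0) = 0.6094.
ζ = δ/√(4π² + δ²) = 0.6094/√(39.48 + 0.371) = 0.6094/6.313 = 0.09653.
c = ζ · 2√(km) = 0.09653 × 2√(4390000 × 3620) = 0.09653 × 252100 = 24340 N·s/m.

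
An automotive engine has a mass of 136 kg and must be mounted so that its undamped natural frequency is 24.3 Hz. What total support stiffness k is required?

3170000 N/m

ω_n = 2πf_n = 2π × 24.3 = 152.7 rad/s.
k = m·ω_n² = 136 × 152.7² = 136 × 23310 = 3170000 N/m.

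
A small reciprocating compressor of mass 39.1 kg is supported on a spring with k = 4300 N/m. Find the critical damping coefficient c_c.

820 N·s/m

c_c = 2√(k·m) = 2√(4300 × 39.1) = 2 × 410.0 = 820.1 N·s/m.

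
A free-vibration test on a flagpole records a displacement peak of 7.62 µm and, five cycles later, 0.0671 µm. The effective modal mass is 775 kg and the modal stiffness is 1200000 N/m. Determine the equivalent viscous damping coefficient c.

Logarithmic decrement δ = (1/n)·ln(x₀/x_n) = (1/5)·ln(7.62/0.0671) = (1/5)·ln(113.6) = 0.9465.
ζ = δ/√(4π² + δ²) = 0.9465/√(39.48 + 0.896) = 0.9465/6.354 = 0.1490.
c = ζ · 2√(km) = 0.1490 × 2√(1200000 × 775) = 0.1490 × 60990 = 9085 N·s/m.

9090 N·s/m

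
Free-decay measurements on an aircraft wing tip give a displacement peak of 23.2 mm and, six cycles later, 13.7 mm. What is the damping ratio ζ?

0.0140

Logarithmic decrement δ = (1/n)·ln(x₀/x_n) = (1/6)·ln(23.2/13.7) = (1/6)·ln(1.693) = 0.08779.
ζ = δ/√(4π² + δ²) = 0.08779/√(39.48 + 0.00771) = 0.08779/6.284 = 0.01397.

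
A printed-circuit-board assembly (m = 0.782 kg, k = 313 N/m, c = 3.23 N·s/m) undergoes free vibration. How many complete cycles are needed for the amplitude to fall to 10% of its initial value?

4 cycles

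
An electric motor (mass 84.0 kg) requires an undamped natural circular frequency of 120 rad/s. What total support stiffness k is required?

k = m·ω_n² = 84.0 × 120.0² = 84.0 × 14400 = 1210000 N/m.

1210000 N/m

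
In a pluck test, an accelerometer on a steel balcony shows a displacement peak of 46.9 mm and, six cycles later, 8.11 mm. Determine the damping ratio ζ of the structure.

0.0465

Logarithmic decrement δ = (1/n)·ln(x₀/x_n) = (1/6)·ln(46.9/8.11) = (1/6)·ln(5.783) = 0.2925.
ζ = δ/√(4π² + δ²) = 0.2925/√(39.48 + 0.0855) = 0.2925/6.290 = 0.04650.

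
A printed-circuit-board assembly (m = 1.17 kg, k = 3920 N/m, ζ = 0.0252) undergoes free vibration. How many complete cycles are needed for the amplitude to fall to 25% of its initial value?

9 cycles

Logarithmic decrement δ = 2πζ/√(1 − ζ²) = 2π × 0.02520/√(1 − 0.000635) = 0.1584.
x_n/x₀ = e^(−nδ) ≤ 0.25; take ln: n ≥ ln(1/0.25)/δ = 1.386/0.1584 = 8.753.
So 9 complete cycles are required.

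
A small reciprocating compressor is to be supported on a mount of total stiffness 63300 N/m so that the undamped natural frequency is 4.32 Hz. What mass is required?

85.9 kg

ω_n = 2πf_n = 2π × 4.32 = 27.14 rad/s.
m = k/ω_n² = 63300/27.14² = 63300/736.8 = 85.92 kg.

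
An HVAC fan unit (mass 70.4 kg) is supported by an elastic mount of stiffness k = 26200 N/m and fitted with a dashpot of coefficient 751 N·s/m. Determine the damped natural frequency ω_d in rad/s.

ω_n = √(k/m) = √(26200/70.4) = 19.29 rad/s.
Critical damping c_c = 2√(k·m) = 2√(26200 × 70.4) = 2716 N·s/m, so ζ = c/c_c = 751/2716 = 0.2765.
ω_d = ω_n√(1 − ζ²) = 19.29 × √(1 − 0.0764) = 18.54 rad/s.

18.5 rad/s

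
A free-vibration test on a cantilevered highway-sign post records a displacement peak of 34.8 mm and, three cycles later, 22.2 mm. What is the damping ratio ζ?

Logarithmic decrement δ = (1/n)·ln(x₀/x_n) = (1/3)·ln(34.8/22.2) = (1/3)·ln(1.568) = 0.1498.
ζ = δ/√(4π² + δ²) = 0.1498/√(39.48 + 0.0225) = 0.1498/6.285 = 0.02384.

0.0238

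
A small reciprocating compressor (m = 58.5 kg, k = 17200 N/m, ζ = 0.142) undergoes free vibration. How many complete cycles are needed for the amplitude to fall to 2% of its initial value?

5 cycles

Logarithmic decrement δ = 2πζ/√(1 − ζ²) = 2π × 0.1420/√(1 − 0.0202) = 0.9013.
x_n/x₀ = e^(−nδ) ≤ 0.02; take ln: n ≥ ln(1/0.02)/δ = 3.912/0.9013 = 4.340.
So 5 complete cycles are required.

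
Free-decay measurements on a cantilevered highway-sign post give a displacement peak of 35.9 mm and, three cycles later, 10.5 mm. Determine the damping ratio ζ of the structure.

0.0651

Logarithmic decrement δ = (1/n)·ln(x₀/x_n) = (1/3)·ln(35.9/10.5) = (1/3)·ln(3.419) = 0.4098.
ζ = δ/√(4π² + δ²) = 0.4098/√(39.48 + 0.168) = 0.4098/6.297 = 0.06508.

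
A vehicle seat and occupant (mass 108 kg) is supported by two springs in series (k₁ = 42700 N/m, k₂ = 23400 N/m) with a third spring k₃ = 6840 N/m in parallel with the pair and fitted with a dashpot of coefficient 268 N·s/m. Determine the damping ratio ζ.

Series pair: k_s = k₁k₂/(k₁+k₂) = (42700)(23400)/(42700 + 23400) = 15120 N/m. In parallel with k₃: k_eq = 15120 + 6840 = 21960 N/m.
ω_n = √(k_eq/m) = √(21960/108) = 14.26 rad/s.
Critical damping c_c = 2√(k_eq·m) = 2√(21960 × 108) = 3080 N·s/m, so ζ = c/c_c = 268/3080 = 0.08702.

0.0870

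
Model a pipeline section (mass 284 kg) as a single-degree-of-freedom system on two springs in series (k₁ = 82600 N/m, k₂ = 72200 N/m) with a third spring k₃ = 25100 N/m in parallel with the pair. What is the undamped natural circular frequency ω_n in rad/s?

Series pair: k_s = k₁k₂/(k₁+k₂) = (82600)(72200)/(82600 + 72200) = 38530 N/m. In parallel with k₃: k_eq = 38530 + 25100 = 63630 N/m.
ω_n = √(k_eq/m) = √(63630/284) = √224.0 = 14.97 rad/s.

15.0 rad/s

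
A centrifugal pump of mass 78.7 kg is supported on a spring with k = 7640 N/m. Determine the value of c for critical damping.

1550 N·s/m

c_c = 2√(k·m) = 2√(7640 × 78.7) = 2 × 775.4 = 1551 N·s/m.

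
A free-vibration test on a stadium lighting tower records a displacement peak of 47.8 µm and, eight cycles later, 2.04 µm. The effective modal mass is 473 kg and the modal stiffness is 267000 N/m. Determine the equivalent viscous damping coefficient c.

Logarithmic decrement δ = (1/n)·ln(x₀/x_n) = (1/8)·ln(47.8/2.04) = (1/8)·ln(23.43) = 0.3943.
ζ = δ/√(4π² + δ²) = 0.3943/√(39.48 + 0.155) = 0.3943/6.296 = 0.06263.
c = ζ · 2√(km) = 0.06263 × 2√(267000 × 473) = 0.06263 × 22480 = 1408 N·s/m.

1410 N·s/m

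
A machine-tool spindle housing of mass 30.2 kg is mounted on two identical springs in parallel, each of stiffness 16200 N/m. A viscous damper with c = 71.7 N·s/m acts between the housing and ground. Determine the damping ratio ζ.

0.0362

Parallel springs add: k_eq = 2 × 16200 = 32400 N/m.
ω_n = √(k_eq/m) = √(32400/30.2) = 32.75 rad/s.
Critical damping c_c = 2√(k_eq·m) = 2√(32400 × 30.2) = 1978 N·s/m, so ζ = c/c_c = 71.7/1978 = 0.03624.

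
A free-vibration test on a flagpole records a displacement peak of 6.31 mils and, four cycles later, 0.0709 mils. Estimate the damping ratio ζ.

Logarithmic decrement δ = (1/n)·ln(x₀/x_n) = (1/4)·ln(6.31/0.0709) = (1/4)·ln(89.00) = 1.122.
ζ = δ/√(4π² + δ²) = 1.122/√(39.48 + 1.26) = 1.122/6.383 = 0.1758.

0.176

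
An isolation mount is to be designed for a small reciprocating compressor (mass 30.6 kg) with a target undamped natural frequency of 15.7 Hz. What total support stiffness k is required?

ω_n = 2πf_n = 2π × 15.7 = 98.65 rad/s.
k = m·ω_n² = 30.6 × 98.65² = 30.6 × 9731 = 297800 N/m.

298000 N/m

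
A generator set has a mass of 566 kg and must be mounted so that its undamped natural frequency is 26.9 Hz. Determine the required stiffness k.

16200000 N/m

ω_n = 2πf_n = 2π × 26.9 = 169.0 rad/s.
k = m·ω_n² = 566 × 169.0² = 566 × 28570 = 16170000 N/m.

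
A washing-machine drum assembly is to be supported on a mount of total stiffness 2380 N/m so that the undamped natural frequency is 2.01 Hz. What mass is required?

14.9 kg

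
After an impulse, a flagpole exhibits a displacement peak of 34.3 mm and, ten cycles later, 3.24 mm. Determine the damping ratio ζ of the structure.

Logarithmic decrement δ = (1/n)·ln(x₀/x_n) = (1/10)·ln(34.3/3.24) = (1/10)·ln(10.59) = 0.2360.
ζ = δ/√(4π² + δ²) = 0.2360/√(39.48 + 0.0557) = 0.2360/6.288 = 0.03753.

0.0375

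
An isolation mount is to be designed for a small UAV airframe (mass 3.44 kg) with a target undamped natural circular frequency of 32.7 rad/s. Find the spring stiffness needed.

3680 N/m

k = m·ω_n² = 3.44 × 32.70² = 3.44 × 1069 = 3678 N/m.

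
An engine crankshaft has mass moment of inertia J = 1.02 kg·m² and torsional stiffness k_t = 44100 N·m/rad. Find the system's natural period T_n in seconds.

0.0302 s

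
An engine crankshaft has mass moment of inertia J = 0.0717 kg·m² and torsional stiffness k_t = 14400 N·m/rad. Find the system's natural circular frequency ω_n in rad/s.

448 rad/s

ω_n = √(k_t/J) = √(14400/0.0717) = √200800 = 448.1 rad/s.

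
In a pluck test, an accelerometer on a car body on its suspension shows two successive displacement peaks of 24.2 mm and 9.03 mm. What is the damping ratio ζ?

Logarithmic decrement δ = (1/n)·ln(x₀/x_n) = (1/1)·ln(24.2/9.03) = (1/1)·ln(2.680) = 0.9858.
ζ = δ/√(4π² + δ²) = 0.9858/√(39.48 + 0.972) = 0.9858/6.360 = 0.1550.

0.155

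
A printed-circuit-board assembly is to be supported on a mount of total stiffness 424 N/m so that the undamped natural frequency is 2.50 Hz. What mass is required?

ω_n = 2πf_n = 2π × 2.50 = 15.71 rad/s.
m = k/ω_n² = 424/15.71² = 424/246.7 = 1.718 kg.

1.72 kg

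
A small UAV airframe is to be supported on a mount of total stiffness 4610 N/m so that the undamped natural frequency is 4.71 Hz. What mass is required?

5.26 kg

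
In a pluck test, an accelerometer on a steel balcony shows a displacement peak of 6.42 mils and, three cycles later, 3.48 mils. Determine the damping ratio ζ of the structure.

Logarithmic decrement δ = (1/n)·ln(x₀/x_n) = (1/3)·ln(6.42/3.48) = (1/3)·ln(1.845) = 0.2041.
ζ = δ/√(4π² + δ²) = 0.2041/√(39.48 + 0.0417) = 0.2041/6.287 = 0.03247.

0.0325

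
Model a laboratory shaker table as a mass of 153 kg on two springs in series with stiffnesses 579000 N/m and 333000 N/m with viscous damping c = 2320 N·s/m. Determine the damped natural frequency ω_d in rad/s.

36.4 rad/s

Series springs: 1/k_eq = 1/579000 + 1/333000 = 4.730×10^-6, so k_eq = 211400 N/m.
ω_n = √(k_eq/m) = √(211400/153) = 37.17 rad/s.
Critical damping c_c = 2√(k_eq·m) = 2√(211400 × 153) = 11370 N·s/m, so ζ = c/c_c = 2320/11370 = 0.2040.
ω_d = ω_n√(1 − ζ²) = 37.17 × √(1 − 0.0416) = 36.39 rad/s.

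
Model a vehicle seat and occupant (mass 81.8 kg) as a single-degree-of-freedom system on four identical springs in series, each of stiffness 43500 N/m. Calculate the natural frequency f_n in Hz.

1.84 Hz

Series springs: 1/k_eq = 4/43500, so k_eq = 43500/4 = 10880 N/m.
ω_n = √(k_eq/m) = √(10880/81.8) = √132.9 = 11.53 rad/s.
f_n = ω_n/(2π) = 11.53/6.283 = 1.835 Hz.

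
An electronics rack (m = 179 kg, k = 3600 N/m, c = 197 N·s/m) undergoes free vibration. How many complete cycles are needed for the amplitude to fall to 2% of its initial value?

ζ = c/(2√(km)) = 197/(2√(3600 × 179)) = 197/1605 = 0.1227.
Logarithmic decrement δ = 2πζ/√(1 − ζ²) = 2π × 0.1227/√(1 − 0.0151) = 0.7768.
x_n/x₀ = e^(−nδ) ≤ 0.02; take ln: n ≥ ln(1/0.02)/δ = 3.912/0.7768 = 5.036.
So 6 complete cycles are required.

6 cycles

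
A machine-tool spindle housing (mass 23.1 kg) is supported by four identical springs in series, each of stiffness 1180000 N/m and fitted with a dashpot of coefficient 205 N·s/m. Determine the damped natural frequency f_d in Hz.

Series springs: 1/k_eq = 4/1180000, so k_eq = 1180000/4 = 295000 N/m.
ω_n = √(k_eq/m) = √(295000/23.1) = 113.0 rad/s.
Critical damping c_c = 2√(k_eq·m) = 2√(295000 × 23.1) = 5221 N·s/m, so ζ = c/c_c = 205/5221 = 0.03927.
ω_d = ω_n√(1 − ζ²) = 113.0 × √(1 − 0.00154) = 112.9 rad/s.
f_d = ω_d/(2π) = 17.97 Hz.

18.0 Hz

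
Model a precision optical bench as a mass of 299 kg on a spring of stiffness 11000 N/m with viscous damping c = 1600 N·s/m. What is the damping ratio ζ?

ω_n = √(k/m) = √(11000/299) = 6.065 rad/s.
Critical damping c_c = 2√(k·m) = 2√(11000 × 299) = 3627 N·s/m, so ζ = c/c_c = 1600/3627 = 0.4411.

0.441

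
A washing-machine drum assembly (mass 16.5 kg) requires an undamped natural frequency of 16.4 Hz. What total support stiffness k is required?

ω_n = 2πf_n = 2π × 16.4 = 103.0 rad/s.
k = m·ω_n² = 16.5 × 103.0² = 16.5 × 10620 = 175200 N/m.

175000 N/m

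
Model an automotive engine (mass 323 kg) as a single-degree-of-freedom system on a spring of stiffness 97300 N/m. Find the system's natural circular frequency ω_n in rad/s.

ω_n = √(k/m) = √(97300/323) = √301.2 = 17.36 rad/s.

17.4 rad/s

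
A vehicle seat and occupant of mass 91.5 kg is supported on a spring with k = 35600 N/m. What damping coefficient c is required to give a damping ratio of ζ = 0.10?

c_c = 2√(k·m) = 2√(35600 × 91.5) = 3610 N·s/m.
c = ζ·c_c = 0.10 × 3610 = 361.0 N·s/m.

361 N·s/m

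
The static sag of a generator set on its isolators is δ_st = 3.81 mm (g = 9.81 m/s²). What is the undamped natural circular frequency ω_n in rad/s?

ω_n = √(g/δ_st) = √(9.81/0.00381) = √2575 = 50.74 rad/s.

50.7 rad/s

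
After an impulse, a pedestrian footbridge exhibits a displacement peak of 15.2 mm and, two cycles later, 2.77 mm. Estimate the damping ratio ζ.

0.134

Logarithmic decrement δ = (1/n)·ln(x₀/x_n) = (1/2)·ln(15.2/2.77) = (1/2)·ln(5.487) = 0.8512.
ζ = δ/√(4π² + δ²) = 0.8512/√(39.48 + 0.725) = 0.8512/6.341 = 0.1343.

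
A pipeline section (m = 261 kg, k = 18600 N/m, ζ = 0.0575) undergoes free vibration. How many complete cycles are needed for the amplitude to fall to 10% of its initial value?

Logarithmic decrement δ = 2πζ/√(1 − ζ²) = 2π × 0.05750/√(1 − 0.00331) = 0.3619.
x_n/x₀ = e^(−nδ) ≤ 0.1; take ln: n ≥ ln(1/0.1)/δ = 2.303/0.3619 = 6.363.
So 7 complete cycles are required.

7 cycles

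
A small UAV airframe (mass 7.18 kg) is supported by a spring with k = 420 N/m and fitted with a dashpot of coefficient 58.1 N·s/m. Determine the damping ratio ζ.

ω_n = √(k/m) = √(420.0/7.18) = 7.648 rad/s.
Critical damping c_c = 2√(k·m) = 2√(420.0 × 7.18) = 109.8 N·s/m, so ζ = c/c_c = 58.1/109.8 = 0.5290.

0.529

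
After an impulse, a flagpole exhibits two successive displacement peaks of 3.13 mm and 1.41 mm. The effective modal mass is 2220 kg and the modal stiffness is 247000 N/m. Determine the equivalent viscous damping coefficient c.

Logarithmic decrement δ = (1/n)·ln(x₀/x_n) = (1/1)·ln(3.13/1.41) = (1/1)·ln(2.220) = 0.7974.
ζ = δ/√(4π² + δ²) = 0.7974/√(39.48 + 0.636) = 0.7974/6.334 = 0.1259.
c = ζ · 2√(km) = 0.1259 × 2√(247000 × 2220) = 0.1259 × 46830 = 5897 N·s/m.

5900 N·s/m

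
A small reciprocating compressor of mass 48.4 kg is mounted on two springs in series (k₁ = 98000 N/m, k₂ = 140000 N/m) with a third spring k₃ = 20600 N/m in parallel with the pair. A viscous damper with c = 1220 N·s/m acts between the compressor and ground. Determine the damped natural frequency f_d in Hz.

Series pair: k_s = k₁k₂/(k₁+k₂) = (98000)(140000)/(98000 + 140000) = 57650 N/m. In parallel with k₃: k_eq = 57650 + 20600 = 78250 N/m.
ω_n = √(k_eq/m) = √(78250/48.4) = 40.21 rad/s.
Critical damping c_c = 2√(k_eq·m) = 2√(78250 × 48.4) = 3892 N·s/m, so ζ = c/c_c = 1220/3892 = 0.3135.
ω_d = ω_n√(1 − ζ²) = 40.21 × √(1 − 0.0983) = 38.18 rad/s.
f_d = ω_d/(2π) = 6.077 Hz.

6.08 Hz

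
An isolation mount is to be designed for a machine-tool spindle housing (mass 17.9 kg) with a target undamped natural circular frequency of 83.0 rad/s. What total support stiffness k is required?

k = m·ω_n² = 17.9 × 83.00² = 17.9 × 6889 = 123300 N/m.

123000 N/m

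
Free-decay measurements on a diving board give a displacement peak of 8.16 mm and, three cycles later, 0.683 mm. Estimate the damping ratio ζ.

0.130

Logarithmic decrement δ = (1/n)·ln(x₀/x_n) = (1/3)·ln(8.16/0.683) = (1/3)·ln(11.95) = 0.8268.
ζ = δ/√(4π² + δ²) = 0.8268/√(39.48 + 0.684) = 0.8268/6.337 = 0.1305.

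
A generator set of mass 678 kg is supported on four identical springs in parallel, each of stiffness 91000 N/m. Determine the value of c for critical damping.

31400 N·s/m

Parallel springs add: k_eq = 4 × 91000 = 364000 N/m.
c_c = 2√(k_eq·m) = 2√(364000 × 678) = 2 × 15710 = 31420 N·s/m.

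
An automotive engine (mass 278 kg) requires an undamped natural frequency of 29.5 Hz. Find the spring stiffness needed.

9550000 N/m

ω_n = 2πf_n = 2π × 29.5 = 185.4 rad/s.
k = m·ω_n² = 278 × 185.4² = 278 × 34360 = 9551000 N/m.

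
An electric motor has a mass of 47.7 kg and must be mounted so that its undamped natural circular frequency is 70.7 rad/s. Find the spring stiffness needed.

k = m·ω_n² = 47.7 × 70.70² = 47.7 × 4998 = 238400 N/m.

238000 N/m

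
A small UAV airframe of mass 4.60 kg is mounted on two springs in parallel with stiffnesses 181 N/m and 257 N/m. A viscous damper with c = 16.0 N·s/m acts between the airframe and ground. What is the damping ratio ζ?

0.178

Parallel springs add: k_eq = 181 + 257 = 438.0 N/m.
ω_n = √(k_eq/m) = √(438.0/4.60) = 9.758 rad/s.
Critical damping c_c = 2√(k_eq·m) = 2√(438.0 × 4.60) = 89.77 N·s/m, so ζ = c/c_c = 16.0/89.77 = 0.1782.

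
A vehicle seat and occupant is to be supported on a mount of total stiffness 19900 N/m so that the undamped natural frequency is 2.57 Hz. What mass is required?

ω_n = 2πf_n = 2π × 2.57 = 16.15 rad/s.
m = k/ω_n² = 19900/16.15² = 19900/260.8 = 76.32 kg.

76.3 kg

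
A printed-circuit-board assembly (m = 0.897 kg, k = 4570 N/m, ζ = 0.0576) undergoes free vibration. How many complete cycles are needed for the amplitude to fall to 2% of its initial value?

11 cycles

Logarithmic decrement δ = 2πζ/√(1 − ζ²) = 2π × 0.05760/√(1 − 0.00332) = 0.3625.
x_n/x₀ = e^(−nδ) ≤ 0.02; take ln: n ≥ ln(1/0.02)/δ = 3.912/0.3625 = 10.79.
So 11 complete cycles are required.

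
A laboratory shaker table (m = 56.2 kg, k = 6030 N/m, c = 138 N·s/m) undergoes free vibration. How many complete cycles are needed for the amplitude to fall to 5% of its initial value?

4 cycles

ζ = c/(2√(km)) = 138/(2√(6030 × 56.2)) = 138/1164 = 0.1185.
Logarithmic decrement δ = 2πζ/√(1 − ζ²) = 2π × 0.1185/√(1 − 0.0140) = 0.7500.
x_n/x₀ = e^(−nδ) ≤ 0.05; take ln: n ≥ ln(1/0.05)/δ = 2.996/0.7500 = 3.994.
So 4 complete cycles are required.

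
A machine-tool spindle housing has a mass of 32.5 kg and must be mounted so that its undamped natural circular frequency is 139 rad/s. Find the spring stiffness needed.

k = m·ω_n² = 32.5 × 139.0² = 32.5 × 19320 = 627900 N/m.

628000 N/m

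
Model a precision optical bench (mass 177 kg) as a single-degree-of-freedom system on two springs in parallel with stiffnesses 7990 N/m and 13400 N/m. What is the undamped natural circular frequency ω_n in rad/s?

11.0 rad/s

Parallel springs add: k_eq = 7990 + 13400 = 21390 N/m.
ω_n = √(k_eq/m) = √(21390/177) = √120.8 = 10.99 rad/s.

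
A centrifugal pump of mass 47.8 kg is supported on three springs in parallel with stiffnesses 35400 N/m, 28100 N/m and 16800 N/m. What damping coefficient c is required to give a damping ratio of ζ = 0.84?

Parallel springs add: k_eq = 35400 + 28100 + 16800 = 80300 N/m.
c_c = 2√(k_eq·m) = 2√(80300 × 47.8) = 3918 N·s/m.
c = ζ·c_c = 0.84 × 3918 = 3291 N·s/m.

3290 N·s/m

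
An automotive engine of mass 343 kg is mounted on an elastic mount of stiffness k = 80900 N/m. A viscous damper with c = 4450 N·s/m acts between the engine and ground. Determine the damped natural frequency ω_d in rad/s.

ω_n = √(k/m) = √(80900/343) = 15.36 rad/s.
Critical damping c_c = 2√(k·m) = 2√(80900 × 343) = 10540 N·s/m, so ζ = c/c_c = 4450/10540 = 0.4224.
ω_d = ω_n√(1 − ζ²) = 15.36 × √(1 − 0.178) = 13.92 rad/s.

13.9 rad/s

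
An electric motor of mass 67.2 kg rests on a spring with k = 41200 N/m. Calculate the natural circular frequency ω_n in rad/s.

ω_n = √(k/m) = √(41200/67.2) = √613.1 = 24.76 rad/s.

24.8 rad/s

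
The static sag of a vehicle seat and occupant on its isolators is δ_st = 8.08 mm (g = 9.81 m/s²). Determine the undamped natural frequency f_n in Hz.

5.55 Hz

ω_n = √(g/δ_st) = √(9.81/0.00808) = √1214 = 34.84 rad/s.
f_n = ω_n/(2π) = 34.84/6.283 = 5.546 Hz.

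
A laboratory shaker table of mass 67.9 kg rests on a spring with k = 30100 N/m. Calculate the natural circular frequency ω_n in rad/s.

21.1 rad/s

ω_n = √(k/m) = √(30100/67.9) = √443.3 = 21.05 rad/s.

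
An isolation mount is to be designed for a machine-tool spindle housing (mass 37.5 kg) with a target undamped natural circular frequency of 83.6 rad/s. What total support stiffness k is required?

262000 N/m

k = m·ω_n² = 37.5 × 83.60² = 37.5 × 6989 = 262100 N/m.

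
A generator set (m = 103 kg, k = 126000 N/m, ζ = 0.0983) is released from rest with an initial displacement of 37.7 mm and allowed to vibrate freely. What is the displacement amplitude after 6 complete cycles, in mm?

0.910 mm

Logarithmic decrement δ = 2πζ/√(1 − ζ²) = 2π × 0.09830/√(1 − 0.00966) = 0.6206.
After n cycles, x_n/x₀ = e^(−nδ), so x_6 = 37.7 × e^(−6 × 0.6206) = 37.7 × 0.02414 = 0.9101 mm.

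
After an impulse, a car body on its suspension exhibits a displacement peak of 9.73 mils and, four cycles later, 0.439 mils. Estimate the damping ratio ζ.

0.122

Logarithmic decrement δ = (1/n)·ln(x₀/x_n) = (1/4)·ln(9.73/0.439) = (1/4)·ln(22.16) = 0.7746.
ζ = δ/√(4π² + δ²) = 0.7746/√(39.48 + 0.600) = 0.7746/6.331 = 0.1224.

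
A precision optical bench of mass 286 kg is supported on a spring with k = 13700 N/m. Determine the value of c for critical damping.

c_c = 2√(k·m) = 2√(13700 × 286) = 2 × 1979 = 3959 N·s/m.

3960 N·s/m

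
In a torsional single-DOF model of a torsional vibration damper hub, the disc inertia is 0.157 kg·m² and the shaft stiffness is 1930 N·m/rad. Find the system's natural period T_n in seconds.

ω_n = √(k_t/J) = √(1930/0.157) = √12290 = 110.9 rad/s.
T_n = 2π/ω_n = 6.283/110.9 = 0.05667 s.

0.0567 s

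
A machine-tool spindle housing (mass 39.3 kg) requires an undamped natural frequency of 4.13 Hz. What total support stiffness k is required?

26500 N/m

ω_n = 2πf_n = 2π × 4.13 = 25.95 rad/s.
k = m·ω_n² = 39.3 × 25.95² = 39.3 × 673.4 = 26460 N/m.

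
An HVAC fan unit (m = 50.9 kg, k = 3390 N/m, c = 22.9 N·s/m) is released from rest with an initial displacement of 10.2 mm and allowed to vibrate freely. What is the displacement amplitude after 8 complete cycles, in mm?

2.55 mm

ζ = c/(2√(km)) = 22.9/(2√(3390 × 50.9)) = 22.9/830.8 = 0.02756.
Logarithmic decrement δ = 2πζ/√(1 − ζ²) = 2π × 0.02756/√(1 − 0.000760) = 0.1733.
After n cycles, x_n/x₀ = e^(−nδ), so x_8 = 10.2 × e^(−8 × 0.1733) = 10.2 × 0.2501 = 2.551 mm.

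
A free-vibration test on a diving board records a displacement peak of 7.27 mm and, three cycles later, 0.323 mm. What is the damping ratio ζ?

Logarithmic decrement δ = (1/n)·ln(x₀/x_n) = (1/3)·ln(7.27/0.323) = (1/3)·ln(22.51) = 1.038.
ζ = δ/√(4π² + δ²) = 1.038/√(39.48 + 1.08) = 1.038/6.368 = 0.1630.

0.163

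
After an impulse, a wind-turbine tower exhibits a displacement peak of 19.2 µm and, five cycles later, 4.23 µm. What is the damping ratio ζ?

0.0481

Logarithmic decrement δ = (1/n)·ln(x₀/x_n) = (1/5)·ln(19.2/4.23) = (1/5)·ln(4.539) = 0.3025.
ζ = δ/√(4π² + δ²) = 0.3025/√(39.48 + 0.0915) = 0.3025/6.290 = 0.04810.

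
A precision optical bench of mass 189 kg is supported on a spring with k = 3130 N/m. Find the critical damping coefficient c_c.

1540 N·s/m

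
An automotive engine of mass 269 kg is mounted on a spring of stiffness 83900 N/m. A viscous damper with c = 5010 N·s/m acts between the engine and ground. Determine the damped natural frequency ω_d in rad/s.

15.0 rad/s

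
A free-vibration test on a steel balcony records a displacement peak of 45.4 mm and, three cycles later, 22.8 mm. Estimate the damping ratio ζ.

Logarithmic decrement δ = (1/n)·ln(x₀/x_n) = (1/3)·ln(45.4/22.8) = (1/3)·ln(1.991) = 0.2296.
ζ = δ/√(4π² + δ²) = 0.2296/√(39.48 + 0.0527) = 0.2296/6.287 = 0.03652.

0.0365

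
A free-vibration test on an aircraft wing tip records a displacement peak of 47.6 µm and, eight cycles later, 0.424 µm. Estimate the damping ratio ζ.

0.0935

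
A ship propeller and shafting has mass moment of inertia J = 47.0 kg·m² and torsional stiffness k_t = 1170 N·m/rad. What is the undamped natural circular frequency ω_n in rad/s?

4.99 rad/s

ω_n = √(k_t/J) = √(1170/47.0) = √24.89 = 4.989 rad/s.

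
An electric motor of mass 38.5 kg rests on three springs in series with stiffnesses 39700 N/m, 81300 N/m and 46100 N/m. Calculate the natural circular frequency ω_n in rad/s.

20.9 rad/s

Series springs: 1/k_eq = 1/39700 + 1/81300 + 1/46100 = 5.918×10^-5, so k_eq = 16900 N/m.
ω_n = √(k_eq/m) = √(16900/38.5) = √438.9 = 20.95 rad/s.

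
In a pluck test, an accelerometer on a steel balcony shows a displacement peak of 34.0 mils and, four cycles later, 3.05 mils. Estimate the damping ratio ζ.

Logarithmic decrement δ = (1/n)·ln(x₀/x_n) = (1/4)·ln(34.0/3.05) = (1/4)·ln(11.15) = 0.6028.
ζ = δ/√(4π² + δ²) = 0.6028/√(39.48 + 0.363) = 0.6028/6.312 = 0.09550.

0.0955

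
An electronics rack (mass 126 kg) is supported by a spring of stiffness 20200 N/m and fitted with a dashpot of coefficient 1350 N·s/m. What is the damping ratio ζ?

0.423

ω_n = √(k/m) = √(20200/126) = 12.66 rad/s.
Critical damping c_c = 2√(k·m) = 2√(20200 × 126) = 3191 N·s/m, so ζ = c/c_c = 1350/3191 = 0.4231.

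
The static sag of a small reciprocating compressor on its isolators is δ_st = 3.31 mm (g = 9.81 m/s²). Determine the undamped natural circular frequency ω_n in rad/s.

ω_n = √(g/δ_st) = √(9.81/0.00331) = √2964 = 54.44 rad/s.

54.4 rad/s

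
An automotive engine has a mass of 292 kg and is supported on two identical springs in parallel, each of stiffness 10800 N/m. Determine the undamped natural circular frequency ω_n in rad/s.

8.60 rad/s

Parallel springs add: k_eq = 2 × 10800 = 21600 N/m.
ω_n = √(k_eq/m) = √(21600/292) = √73.97 = 8.601 rad/s.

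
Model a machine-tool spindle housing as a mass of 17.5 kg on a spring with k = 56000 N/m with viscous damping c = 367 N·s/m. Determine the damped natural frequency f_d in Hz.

8.85 Hz

ω_n = √(k/m) = √(56000/17.5) = 56.57 rad/s.
Critical damping c_c = 2√(k·m) = 2√(56000 × 17.5) = 1980 N·s/m, so ζ = c/c_c = 367/1980 = 0.1854.
ω_d = ω_n√(1 − ζ²) = 56.57 × √(1 − 0.0344) = 55.59 rad/s.
f_d = ω_d/(2π) = 8.847 Hz.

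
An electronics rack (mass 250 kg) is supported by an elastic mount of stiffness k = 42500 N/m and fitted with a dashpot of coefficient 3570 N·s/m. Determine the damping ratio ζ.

0.548

ω_n = √(k/m) = √(42500/250) = 13.04 rad/s.
Critical damping c_c = 2√(k·m) = 2√(42500 × 250) = 6519 N·s/m, so ζ = c/c_c = 3570/6519 = 0.5476.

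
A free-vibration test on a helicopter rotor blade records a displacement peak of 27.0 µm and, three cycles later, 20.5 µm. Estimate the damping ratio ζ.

Logarithmic decrement δ = (1/n)·ln(x₀/x_n) = (1/3)·ln(27.0/20.5) = (1/3)·ln(1.317) = 0.09180.
ζ = δ/√(4π² + δ²) = 0.09180/√(39.48 + 0.00843) = 0.09180/6.284 = 0.01461.

0.0146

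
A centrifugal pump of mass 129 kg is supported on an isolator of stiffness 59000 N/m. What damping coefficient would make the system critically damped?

c_c = 2√(k·m) = 2√(59000 × 129) = 2 × 2759 = 5518 N·s/m.

5520 N·s/m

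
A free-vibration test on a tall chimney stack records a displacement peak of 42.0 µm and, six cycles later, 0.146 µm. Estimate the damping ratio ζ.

Logarithmic decrement δ = (1/n)·ln(x₀/x_n) = (1/6)·ln(42.0/0.146) = (1/6)·ln(287.7) = 0.9436.
ζ = δ/√(4π² + δ²) = 0.9436/√(39.48 + 0.890) = 0.9436/6.354 = 0.1485.

0.149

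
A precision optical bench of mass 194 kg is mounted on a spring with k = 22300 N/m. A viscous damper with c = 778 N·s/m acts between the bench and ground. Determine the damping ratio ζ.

0.187

ω_n = √(k/m) = √(22300/194) = 10.72 rad/s.
Critical damping c_c = 2√(k·m) = 2√(22300 × 194) = 4160 N·s/m, so ζ = c/c_c = 778/4160 = 0.1870.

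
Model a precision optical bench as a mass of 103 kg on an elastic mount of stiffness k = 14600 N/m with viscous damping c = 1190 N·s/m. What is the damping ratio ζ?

0.485

ω_n = √(k/m) = √(14600/103) = 11.91 rad/s.
Critical damping c_c = 2√(k·m) = 2√(14600 × 103) = 2453 N·s/m, so ζ = c/c_c = 1190/2453 = 0.4852.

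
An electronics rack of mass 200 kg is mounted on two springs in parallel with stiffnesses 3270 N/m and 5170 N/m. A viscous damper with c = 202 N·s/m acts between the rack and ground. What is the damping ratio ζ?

0.0777

Parallel springs add: k_eq = 3270 + 5170 = 8440 N/m.
ω_n = √(k_eq/m) = √(8440/200) = 6.496 rad/s.
Critical damping c_c = 2√(k_eq·m) = 2√(8440 × 200) = 2598 N·s/m, so ζ = c/c_c = 202/2598 = 0.07774.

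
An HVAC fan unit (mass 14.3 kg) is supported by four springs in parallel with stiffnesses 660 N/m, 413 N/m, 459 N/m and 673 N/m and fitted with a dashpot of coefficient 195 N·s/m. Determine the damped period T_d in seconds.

0.605 s

Parallel springs add: k_eq = 660 + 413 + 459 + 673 = 2205 N/m.
ω_n = √(k_eq/m) = √(2205/14.3) = 12.42 rad/s.
Critical damping c_c = 2√(k_eq·m) = 2√(2205 × 14.3) = 355.1 N·s/m, so ζ = c/c_c = 195/355.1 = 0.5491.
ω_d = ω_n√(1 − ζ²) = 12.42 × √(1 − 0.301) = 10.38 rad/s.
T_d = 2π/ω_d = 0.6054 s.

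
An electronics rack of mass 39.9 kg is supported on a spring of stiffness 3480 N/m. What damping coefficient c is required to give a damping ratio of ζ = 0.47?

350 N·s/m

c_c = 2√(k·m) = 2√(3480 × 39.9) = 745.3 N·s/m.
c = ζ·c_c = 0.47 × 745.3 = 350.3 N·s/m.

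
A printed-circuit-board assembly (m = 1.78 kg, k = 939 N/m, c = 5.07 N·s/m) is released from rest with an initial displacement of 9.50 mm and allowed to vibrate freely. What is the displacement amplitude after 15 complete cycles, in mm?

ζ = c/(2√(km)) = 5.07/(2√(939 × 1.78)) = 5.07/81.77 = 0.06201.
Logarithmic decrement δ = 2πζ/√(1 − ζ²) = 2π × 0.06201/√(1 − 0.00384) = 0.3903.
After n cycles, x_n/x₀ = e^(−nδ), so x_15 = 9.50 × e^(−15 × 0.3903) = 9.50 × 0.002865 = 0.02722 mm.

0.0272 mm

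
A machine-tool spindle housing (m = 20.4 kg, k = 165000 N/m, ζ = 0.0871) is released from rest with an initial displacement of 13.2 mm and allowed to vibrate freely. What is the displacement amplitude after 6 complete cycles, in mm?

0.489 mm

Logarithmic decrement δ = 2πζ/√(1 − ζ²) = 2π × 0.08710/√(1 − 0.00759) = 0.5494.
After n cycles, x_n/x₀ = e^(−nδ), so x_6 = 13.2 × e^(−6 × 0.5494) = 13.2 × 0.03703 = 0.4888 mm.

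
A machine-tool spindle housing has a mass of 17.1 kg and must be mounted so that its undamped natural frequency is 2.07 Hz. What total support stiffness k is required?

2890 N/m

ω_n = 2πf_n = 2π × 2.07 = 13.01 rad/s.
k = m·ω_n² = 17.1 × 13.01² = 17.1 × 169.2 = 2893 N/m.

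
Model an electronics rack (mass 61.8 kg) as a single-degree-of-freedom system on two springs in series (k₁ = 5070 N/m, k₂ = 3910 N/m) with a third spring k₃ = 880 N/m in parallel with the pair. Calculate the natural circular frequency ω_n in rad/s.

7.07 rad/s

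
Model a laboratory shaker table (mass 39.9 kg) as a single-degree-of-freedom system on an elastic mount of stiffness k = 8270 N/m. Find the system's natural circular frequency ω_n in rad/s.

14.4 rad/s

ω_n = √(k/m) = √(8270/39.9) = √207.3 = 14.40 rad/s.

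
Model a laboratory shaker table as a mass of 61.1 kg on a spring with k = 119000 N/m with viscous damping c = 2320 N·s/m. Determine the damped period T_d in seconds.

ω_n = √(k/m) = √(119000/61.1) = 44.13 rad/s.
Critical damping c_c = 2√(k·m) = 2√(119000 × 61.1) = 5393 N·s/m, so ζ = c/c_c = 2320/5393 = 0.4302.
ω_d = ω_n√(1 − ζ²) = 44.13 × √(1 − 0.185) = 39.84 rad/s.
T_d = 2π/ω_d = 0.1577 s.

0.158 s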